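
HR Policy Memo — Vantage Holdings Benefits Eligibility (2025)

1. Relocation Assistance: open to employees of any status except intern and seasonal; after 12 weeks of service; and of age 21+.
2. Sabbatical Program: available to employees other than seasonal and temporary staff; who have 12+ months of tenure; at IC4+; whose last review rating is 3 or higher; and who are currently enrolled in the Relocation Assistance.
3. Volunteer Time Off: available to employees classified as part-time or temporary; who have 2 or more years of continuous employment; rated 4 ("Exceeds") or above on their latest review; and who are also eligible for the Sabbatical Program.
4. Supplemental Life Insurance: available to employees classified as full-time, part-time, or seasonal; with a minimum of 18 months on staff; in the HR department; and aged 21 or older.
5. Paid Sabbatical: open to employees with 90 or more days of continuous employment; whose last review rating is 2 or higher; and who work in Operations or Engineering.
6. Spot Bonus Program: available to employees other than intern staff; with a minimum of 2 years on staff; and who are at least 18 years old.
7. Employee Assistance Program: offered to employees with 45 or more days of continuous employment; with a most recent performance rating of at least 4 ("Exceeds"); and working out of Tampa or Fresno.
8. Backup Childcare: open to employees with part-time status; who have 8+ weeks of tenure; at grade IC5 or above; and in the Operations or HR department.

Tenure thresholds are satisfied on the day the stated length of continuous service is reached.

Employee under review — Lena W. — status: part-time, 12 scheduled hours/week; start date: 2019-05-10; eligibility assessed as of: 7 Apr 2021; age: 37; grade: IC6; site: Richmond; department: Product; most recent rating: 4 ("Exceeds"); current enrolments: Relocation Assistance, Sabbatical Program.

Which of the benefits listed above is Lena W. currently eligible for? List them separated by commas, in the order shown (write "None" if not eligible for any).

Service from 2019-05-10 to 7 Apr 2021: 698 days.
Relocation Assistance — status part-time ✓ (not excluded); service 698 days ≥ 12 weeks (≈84 days) ✓; age 37 ≥ 21 ✓ → eligible.
Sabbatical Program — status part-time ✓ (not excluded); service 698 days ≥ 12 months (≈360 days) ✓; grade IC6 ≥ IC4 ✓; rating 4 ≥ 3 ✓; enrolled in Relocation Assistance ✓ → eligible.
Volunteer Time Off — status part-time ✓; service 698 days < 2 years (≈730 days) ✗ → not eligible.
Supplemental Life Insurance — status part-time ✓; service 698 days ≥ 18 months (≈540 days) ✓; dept Product ✗ → not eligible.
Paid Sabbatical — service 698 days ≥ 90 days ✓; rating 4 ≥ 2 ✓; dept Product ✗ → not eligible.
Spot Bonus Program — status part-time ✓ (not excluded); service 698 days < 2 years (≈730 days) ✗ → not eligible.
Employee Assistance Program — service 698 days ≥ 45 days ✓; rating 4 ≥ 4 ✓; site Richmond ✗ (not Tampa or Fresno) → not eligible.
Backup Childcare — status part-time ✓; service 698 days ≥ 8 weeks (≈56 days) ✓; grade IC6 ≥ IC5 ✓; dept Product ✗ → not eligible.

Relocation Assistance, Sabbatical Program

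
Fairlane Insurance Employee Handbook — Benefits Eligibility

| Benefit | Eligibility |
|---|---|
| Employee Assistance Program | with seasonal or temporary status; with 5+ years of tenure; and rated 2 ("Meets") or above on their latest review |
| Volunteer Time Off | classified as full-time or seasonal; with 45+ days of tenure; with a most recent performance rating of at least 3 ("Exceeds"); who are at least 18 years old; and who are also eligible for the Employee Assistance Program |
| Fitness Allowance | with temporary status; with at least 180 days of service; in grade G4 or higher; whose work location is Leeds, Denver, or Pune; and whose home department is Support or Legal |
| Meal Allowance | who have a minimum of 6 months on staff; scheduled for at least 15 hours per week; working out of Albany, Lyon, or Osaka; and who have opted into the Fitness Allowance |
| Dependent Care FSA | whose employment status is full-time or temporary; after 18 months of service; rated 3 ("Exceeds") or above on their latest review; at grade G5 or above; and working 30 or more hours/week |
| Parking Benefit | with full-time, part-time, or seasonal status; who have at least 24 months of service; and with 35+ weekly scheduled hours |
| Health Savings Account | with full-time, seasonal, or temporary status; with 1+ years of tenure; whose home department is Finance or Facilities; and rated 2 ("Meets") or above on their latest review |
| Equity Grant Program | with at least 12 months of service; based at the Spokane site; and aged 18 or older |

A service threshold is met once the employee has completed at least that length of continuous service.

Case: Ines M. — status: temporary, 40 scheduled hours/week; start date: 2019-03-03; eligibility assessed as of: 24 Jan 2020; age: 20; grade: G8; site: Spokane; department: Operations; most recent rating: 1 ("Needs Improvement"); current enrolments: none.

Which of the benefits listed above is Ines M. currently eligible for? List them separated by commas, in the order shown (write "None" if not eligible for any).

None

Service from 2019-03-03 to 24 Jan 2020: 327 days.
Employee Assistance Program — status temporary ✓; service 327 days < 5 years (≈1825 days) ✗ → not eligible.
Volunteer Time Off — status temporary ✗ (requires full-time or seasonal) → not eligible.
Fitness Allowance — status temporary ✓; service 327 days ≥ 180 days ✓; grade G8 ≥ G4 ✓; site Spokane ✗ (not Leeds, Denver, or Pune) → not eligible.
Meal Allowance — service 327 days ≥ 6 months (≈180 days) ✓; 40 hrs/wk ≥ 15 ✓; site Spokane ✗ (not Albany, Lyon, or Osaka) → not eligible.
Dependent Care FSA — status temporary ✓; service 327 days < 18 months (≈540 days) ✗ → not eligible.
Parking Benefit — status temporary ✗ (requires full-time, part-time, or seasonal) → not eligible.
Health Savings Account — status temporary ✓; service 327 days < 1 year (≈365 days) ✗ → not eligible.
Equity Grant Program — service 327 days < 12 months (≈360 days) ✗ → not eligible.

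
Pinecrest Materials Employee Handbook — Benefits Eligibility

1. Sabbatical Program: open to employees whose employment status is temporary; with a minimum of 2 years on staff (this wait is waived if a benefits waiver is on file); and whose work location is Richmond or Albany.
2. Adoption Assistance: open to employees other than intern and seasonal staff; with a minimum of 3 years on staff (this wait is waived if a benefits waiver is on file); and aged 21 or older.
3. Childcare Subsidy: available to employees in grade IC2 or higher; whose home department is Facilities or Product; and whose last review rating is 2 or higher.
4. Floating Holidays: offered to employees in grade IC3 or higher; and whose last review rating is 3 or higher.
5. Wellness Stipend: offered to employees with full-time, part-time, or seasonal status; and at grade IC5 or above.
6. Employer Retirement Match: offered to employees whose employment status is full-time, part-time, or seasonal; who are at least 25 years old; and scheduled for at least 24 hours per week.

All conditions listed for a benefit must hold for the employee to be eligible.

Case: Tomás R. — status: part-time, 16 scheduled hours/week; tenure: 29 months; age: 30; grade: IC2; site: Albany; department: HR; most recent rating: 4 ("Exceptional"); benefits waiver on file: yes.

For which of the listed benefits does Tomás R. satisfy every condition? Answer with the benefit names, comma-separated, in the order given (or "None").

Sabbatical Program — status part-time ✗ (requires temporary) → not eligible.
Adoption Assistance — status part-time ✓ (not excluded); benefits waiver on file ✓; age 30 ≥ 21 ✓ → eligible.
Childcare Subsidy — grade IC2 ≥ IC2 ✓; dept HR ✗ → not eligible.
Floating Holidays — grade IC2 < IC3 ✗ → not eligible.
Wellness Stipend — status part-time ✓; grade IC2 < IC5 ✗ → not eligible.
Employer Retirement Match — status part-time ✓; age 30 ≥ 25 ✓; 16 hrs/wk < 24 ✗ → not eligible.

Adoption Assistance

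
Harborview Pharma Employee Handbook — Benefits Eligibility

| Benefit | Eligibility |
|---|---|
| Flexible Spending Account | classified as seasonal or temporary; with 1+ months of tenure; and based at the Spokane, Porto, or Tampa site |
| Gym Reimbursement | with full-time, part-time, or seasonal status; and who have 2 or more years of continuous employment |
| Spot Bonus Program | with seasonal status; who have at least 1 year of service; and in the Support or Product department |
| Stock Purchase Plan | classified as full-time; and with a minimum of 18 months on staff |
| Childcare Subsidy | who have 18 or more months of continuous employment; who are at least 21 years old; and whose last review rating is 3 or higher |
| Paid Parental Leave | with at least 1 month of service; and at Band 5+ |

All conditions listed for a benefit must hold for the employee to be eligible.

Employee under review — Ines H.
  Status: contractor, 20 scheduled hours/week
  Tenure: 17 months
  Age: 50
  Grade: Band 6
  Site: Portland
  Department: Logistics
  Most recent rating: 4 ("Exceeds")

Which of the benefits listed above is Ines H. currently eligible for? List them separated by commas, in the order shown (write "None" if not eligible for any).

Flexible Spending Account — status contractor ✗ (requires seasonal or temporary) → not eligible.
Gym Reimbursement — status contractor ✗ (requires full-time, part-time, or seasonal) → not eligible.
Spot Bonus Program — status contractor ✗ (requires seasonal) → not eligible.
Stock Purchase Plan — status contractor ✗ (requires full-time) → not eligible.
Childcare Subsidy — service 17 months < 18 months ✗ → not eligible.
Paid Parental Leave — service 17 months ≥ 1 month ✓; grade Band 6 ≥ Band 5 ✓ → eligible.

Paid Parental Leave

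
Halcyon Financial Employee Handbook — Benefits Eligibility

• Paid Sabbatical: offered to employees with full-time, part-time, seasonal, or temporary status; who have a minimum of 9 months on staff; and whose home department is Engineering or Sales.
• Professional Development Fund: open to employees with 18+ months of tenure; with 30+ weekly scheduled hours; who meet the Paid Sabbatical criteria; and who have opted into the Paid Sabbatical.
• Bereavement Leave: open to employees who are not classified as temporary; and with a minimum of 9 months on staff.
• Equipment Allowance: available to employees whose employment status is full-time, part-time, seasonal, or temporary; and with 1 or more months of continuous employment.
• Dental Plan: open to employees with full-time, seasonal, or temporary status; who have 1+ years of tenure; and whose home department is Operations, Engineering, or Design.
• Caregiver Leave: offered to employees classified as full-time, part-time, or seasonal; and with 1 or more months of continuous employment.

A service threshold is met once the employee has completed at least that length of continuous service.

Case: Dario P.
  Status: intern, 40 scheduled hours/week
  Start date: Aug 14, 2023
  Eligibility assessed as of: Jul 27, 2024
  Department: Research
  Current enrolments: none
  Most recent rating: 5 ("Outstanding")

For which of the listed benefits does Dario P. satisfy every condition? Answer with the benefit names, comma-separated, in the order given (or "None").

Service from Aug 14, 2023 to Jul 27, 2024: 348 days.
Paid Sabbatical — status intern ✗ (requires full-time, part-time, seasonal, or temporary) → not eligible.
Professional Development Fund — service 348 days < 18 months (≈540 days) ✗ → not eligible.
Bereavement Leave — status intern ✓ (not excluded); service 348 days ≥ 9 months (≈270 days) ✓ → eligible.
Equipment Allowance — status intern ✗ (requires full-time, part-time, seasonal, or temporary) → not eligible.
Dental Plan — status intern ✗ (requires full-time, seasonal, or temporary) → not eligible.
Caregiver Leave — status intern ✗ (requires full-time, part-time, or seasonal) → not eligible.

Bereavement Leave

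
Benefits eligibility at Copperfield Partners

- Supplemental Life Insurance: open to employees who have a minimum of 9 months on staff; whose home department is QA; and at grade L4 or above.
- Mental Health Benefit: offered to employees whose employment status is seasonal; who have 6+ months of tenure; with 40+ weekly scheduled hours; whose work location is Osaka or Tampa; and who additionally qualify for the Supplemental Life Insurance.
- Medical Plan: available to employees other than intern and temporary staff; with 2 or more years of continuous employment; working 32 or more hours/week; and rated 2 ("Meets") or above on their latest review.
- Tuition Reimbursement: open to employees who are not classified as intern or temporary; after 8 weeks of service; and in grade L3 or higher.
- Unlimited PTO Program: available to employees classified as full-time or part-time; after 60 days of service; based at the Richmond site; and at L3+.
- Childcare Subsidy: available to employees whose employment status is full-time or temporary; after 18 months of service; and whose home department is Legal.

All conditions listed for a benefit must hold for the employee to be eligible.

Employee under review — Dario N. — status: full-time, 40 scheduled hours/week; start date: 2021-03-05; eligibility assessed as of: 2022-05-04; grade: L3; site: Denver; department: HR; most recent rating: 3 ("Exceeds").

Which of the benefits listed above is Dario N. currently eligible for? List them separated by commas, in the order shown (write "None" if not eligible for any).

Tuition Reimbursement

Service from 2021-03-05 to 2022-05-04: 425 days.
Supplemental Life Insurance — service 425 days ≥ 9 months (≈270 days) ✓; dept HR ✗ → not eligible.
Mental Health Benefit — status full-time ✗ (requires seasonal) → not eligible.
Medical Plan — status full-time ✓ (not excluded); service 425 days < 2 years (≈730 days) ✗ → not eligible.
Tuition Reimbursement — status full-time ✓ (not excluded); service 425 days ≥ 8 weeks (≈56 days) ✓; grade L3 ≥ L3 ✓ → eligible.
Unlimited PTO Program — status full-time ✓; service 425 days ≥ 60 days ✓; site Denver ✗ (not Richmond) → not eligible.
Childcare Subsidy — status full-time ✓; service 425 days < 18 months (≈540 days) ✗ → not eligible.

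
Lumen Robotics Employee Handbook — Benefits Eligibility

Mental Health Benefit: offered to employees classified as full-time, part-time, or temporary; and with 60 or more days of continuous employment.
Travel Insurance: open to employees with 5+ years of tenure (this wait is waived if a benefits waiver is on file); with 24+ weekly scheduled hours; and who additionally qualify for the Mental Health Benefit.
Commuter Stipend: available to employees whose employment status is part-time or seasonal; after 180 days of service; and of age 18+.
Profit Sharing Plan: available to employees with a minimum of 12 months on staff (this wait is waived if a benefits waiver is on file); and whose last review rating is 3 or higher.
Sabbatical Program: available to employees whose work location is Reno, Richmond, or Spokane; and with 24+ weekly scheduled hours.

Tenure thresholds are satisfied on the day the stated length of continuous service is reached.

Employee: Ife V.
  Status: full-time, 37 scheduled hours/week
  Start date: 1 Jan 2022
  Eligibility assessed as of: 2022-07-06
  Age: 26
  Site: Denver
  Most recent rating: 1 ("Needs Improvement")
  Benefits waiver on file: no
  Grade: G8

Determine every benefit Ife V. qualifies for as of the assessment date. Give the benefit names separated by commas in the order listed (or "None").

Mental Health Benefit

Service from 1 Jan 2022 to 2022-07-06: 186 days.
Mental Health Benefit — status full-time ✓; service 186 days ≥ 60 days ✓ → eligible.
Travel Insurance — no waiver, service 186 days < 5 years (≈1825 days) ✗ → not eligible.
Commuter Stipend — status full-time ✗ (requires part-time or seasonal) → not eligible.
Profit Sharing Plan — no waiver, service 186 days < 12 months (≈360 days) ✗ → not eligible.
Sabbatical Program — site Denver ✗ (not Reno, Richmond, or Spokane) → not eligible.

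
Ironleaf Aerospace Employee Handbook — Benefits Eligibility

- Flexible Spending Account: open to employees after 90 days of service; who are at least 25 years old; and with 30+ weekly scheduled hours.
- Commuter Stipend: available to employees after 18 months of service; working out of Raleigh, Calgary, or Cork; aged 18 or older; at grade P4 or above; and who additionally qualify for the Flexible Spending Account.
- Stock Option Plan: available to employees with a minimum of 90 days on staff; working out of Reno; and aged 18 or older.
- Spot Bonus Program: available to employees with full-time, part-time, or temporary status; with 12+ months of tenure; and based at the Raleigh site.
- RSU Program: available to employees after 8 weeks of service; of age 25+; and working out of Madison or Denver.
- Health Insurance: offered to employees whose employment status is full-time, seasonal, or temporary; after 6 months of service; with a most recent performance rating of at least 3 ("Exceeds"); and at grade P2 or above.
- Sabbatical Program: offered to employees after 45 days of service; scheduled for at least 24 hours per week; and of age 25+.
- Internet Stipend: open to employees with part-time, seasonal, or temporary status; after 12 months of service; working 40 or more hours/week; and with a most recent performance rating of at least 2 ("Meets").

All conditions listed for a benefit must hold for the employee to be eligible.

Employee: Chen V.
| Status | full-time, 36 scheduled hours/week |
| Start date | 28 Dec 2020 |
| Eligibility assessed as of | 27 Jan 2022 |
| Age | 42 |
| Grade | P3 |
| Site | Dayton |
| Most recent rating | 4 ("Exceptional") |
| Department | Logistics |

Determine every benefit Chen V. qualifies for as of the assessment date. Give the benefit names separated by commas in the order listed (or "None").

Flexible Spending Account, Health Insurance, Sabbatical Program

Service from 28 Dec 2020 to 27 Jan 2022: 395 days.
Flexible Spending Account — service 395 days ≥ 90 days ✓; age 42 ≥ 25 ✓; 36 hrs/wk ≥ 30 ✓ → eligible.
Commuter Stipend — service 395 days < 18 months (≈540 days) ✗ → not eligible.
Stock Option Plan — service 395 days ≥ 90 days ✓; site Dayton ✗ (not Reno) → not eligible.
Spot Bonus Program — status full-time ✓; service 395 days ≥ 12 months (≈360 days) ✓; site Dayton ✗ (not Raleigh) → not eligible.
RSU Program — service 395 days ≥ 8 weeks (≈56 days) ✓; age 42 ≥ 25 ✓; site Dayton ✗ (not Madison or Denver) → not eligible.
Health Insurance — status full-time ✓; service 395 days ≥ 6 months (≈180 days) ✓; rating 4 ≥ 3 ✓; grade P3 ≥ P2 ✓ → eligible.
Sabbatical Program — service 395 days ≥ 45 days ✓; 36 hrs/wk ≥ 24 ✓; age 42 ≥ 25 ✓ → eligible.
Internet Stipend — status full-time ✗ (requires part-time, seasonal, or temporary) → not eligible.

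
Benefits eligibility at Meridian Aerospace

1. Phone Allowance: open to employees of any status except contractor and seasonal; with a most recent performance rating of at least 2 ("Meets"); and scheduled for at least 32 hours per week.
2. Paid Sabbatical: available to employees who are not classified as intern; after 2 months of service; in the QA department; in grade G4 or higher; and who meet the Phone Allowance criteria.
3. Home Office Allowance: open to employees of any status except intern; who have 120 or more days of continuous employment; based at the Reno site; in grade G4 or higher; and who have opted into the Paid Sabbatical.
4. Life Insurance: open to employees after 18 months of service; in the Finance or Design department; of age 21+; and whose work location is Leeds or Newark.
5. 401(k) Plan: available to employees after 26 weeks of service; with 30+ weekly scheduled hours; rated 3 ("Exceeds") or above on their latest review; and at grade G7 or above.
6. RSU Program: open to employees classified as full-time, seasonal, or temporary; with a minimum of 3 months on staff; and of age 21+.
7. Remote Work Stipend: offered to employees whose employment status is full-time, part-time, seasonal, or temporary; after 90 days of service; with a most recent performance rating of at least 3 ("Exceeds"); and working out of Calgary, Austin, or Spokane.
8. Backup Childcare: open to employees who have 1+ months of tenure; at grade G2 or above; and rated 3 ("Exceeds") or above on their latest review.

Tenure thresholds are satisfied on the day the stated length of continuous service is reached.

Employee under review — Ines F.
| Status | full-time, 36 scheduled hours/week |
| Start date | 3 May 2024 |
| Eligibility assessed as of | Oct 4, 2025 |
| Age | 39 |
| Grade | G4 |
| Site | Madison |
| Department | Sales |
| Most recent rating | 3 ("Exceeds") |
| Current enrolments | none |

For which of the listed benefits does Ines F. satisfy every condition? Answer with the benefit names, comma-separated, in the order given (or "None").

Phone Allowance, RSU Program, Backup Childcare

Service from 3 May 2024 to Oct 4, 2025: 519 days.
Phone Allowance — status full-time ✓ (not excluded); rating 3 ≥ 2 ✓; 36 hrs/wk ≥ 32 ✓ → eligible.
Paid Sabbatical — status full-time ✓ (not excluded); service 519 days ≥ 2 months (≈60 days) ✓; dept Sales ✗ → not eligible.
Home Office Allowance — status full-time ✓ (not excluded); service 519 days ≥ 120 days ✓; site Madison ✗ (not Reno) → not eligible.
Life Insurance — service 519 days < 18 months (≈540 days) ✗ → not eligible.
401(k) Plan — service 519 days ≥ 26 weeks (≈182 days) ✓; 36 hrs/wk ≥ 30 ✓; rating 3 ≥ 3 ✓; grade G4 < G7 ✗ → not eligible.
RSU Program — status full-time ✓; service 519 days ≥ 3 months (≈90 days) ✓; age 39 ≥ 21 ✓ → eligible.
Remote Work Stipend — status full-time ✓; service 519 days ≥ 90 days ✓; rating 3 ≥ 3 ✓; site Madison ✗ (not Calgary, Austin, or Spokane) → not eligible.
Backup Childcare — service 519 days ≥ 1 month (≈30 days) ✓; grade G4 ≥ G2 ✓; rating 3 ≥ 3 ✓ → eligible.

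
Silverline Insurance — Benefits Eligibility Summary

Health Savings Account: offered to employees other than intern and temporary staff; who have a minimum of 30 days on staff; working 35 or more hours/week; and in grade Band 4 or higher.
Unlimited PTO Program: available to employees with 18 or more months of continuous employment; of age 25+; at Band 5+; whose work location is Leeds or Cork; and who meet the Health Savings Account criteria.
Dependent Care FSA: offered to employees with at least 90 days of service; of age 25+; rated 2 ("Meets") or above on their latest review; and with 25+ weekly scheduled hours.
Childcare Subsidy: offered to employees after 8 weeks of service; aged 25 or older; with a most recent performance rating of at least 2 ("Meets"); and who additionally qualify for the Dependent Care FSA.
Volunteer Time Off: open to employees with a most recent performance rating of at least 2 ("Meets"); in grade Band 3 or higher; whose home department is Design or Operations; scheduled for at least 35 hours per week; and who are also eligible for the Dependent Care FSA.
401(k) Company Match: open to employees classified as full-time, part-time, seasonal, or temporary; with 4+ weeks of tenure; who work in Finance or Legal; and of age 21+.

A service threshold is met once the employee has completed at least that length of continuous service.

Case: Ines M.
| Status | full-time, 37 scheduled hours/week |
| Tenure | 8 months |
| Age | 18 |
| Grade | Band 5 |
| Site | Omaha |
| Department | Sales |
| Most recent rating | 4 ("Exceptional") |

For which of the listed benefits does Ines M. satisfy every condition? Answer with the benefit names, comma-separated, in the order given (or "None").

Health Savings Account

Health Savings Account — status full-time ✓ (not excluded); service 8 months ≥ 30 days ✓; 37 hrs/wk ≥ 35 ✓; grade Band 5 ≥ Band 4 ✓ → eligible.
Unlimited PTO Program — service 8 months < 18 months ✗ → not eligible.
Dependent Care FSA — service 8 months ≥ 90 days ✓; age 18 < 25 ✗ → not eligible.
Childcare Subsidy — service 8 months ≥ 8 weeks (≈56 days) ✓; age 18 < 25 ✗ → not eligible.
Volunteer Time Off — rating 4 ≥ 2 ✓; grade Band 5 ≥ Band 3 ✓; dept Sales ✗ → not eligible.
401(k) Company Match — status full-time ✓; service 8 months ≥ 4 weeks (≈28 days) ✓; dept Sales ✗ → not eligible.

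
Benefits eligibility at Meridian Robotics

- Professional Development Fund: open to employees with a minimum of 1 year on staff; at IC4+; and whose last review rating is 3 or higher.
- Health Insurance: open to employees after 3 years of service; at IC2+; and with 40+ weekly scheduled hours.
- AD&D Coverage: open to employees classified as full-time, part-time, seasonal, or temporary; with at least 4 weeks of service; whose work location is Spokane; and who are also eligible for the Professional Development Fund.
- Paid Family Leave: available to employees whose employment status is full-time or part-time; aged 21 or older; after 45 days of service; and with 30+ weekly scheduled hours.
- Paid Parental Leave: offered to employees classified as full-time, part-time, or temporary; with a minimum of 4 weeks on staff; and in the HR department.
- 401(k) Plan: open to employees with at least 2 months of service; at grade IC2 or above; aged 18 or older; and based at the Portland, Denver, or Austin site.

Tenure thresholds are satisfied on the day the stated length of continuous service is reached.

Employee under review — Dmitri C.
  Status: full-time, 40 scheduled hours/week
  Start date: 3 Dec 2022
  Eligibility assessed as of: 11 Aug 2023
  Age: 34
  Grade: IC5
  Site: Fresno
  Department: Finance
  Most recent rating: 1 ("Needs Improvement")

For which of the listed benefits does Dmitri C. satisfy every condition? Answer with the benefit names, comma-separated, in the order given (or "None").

Service from 3 Dec 2022 to 11 Aug 2023: 251 days.
Professional Development Fund — service 251 days < 1 year (≈365 days) ✗ → not eligible.
Health Insurance — service 251 days < 3 years (≈1095 days) ✗ → not eligible.
AD&D Coverage — status full-time ✓; service 251 days ≥ 4 weeks (≈28 days) ✓; site Fresno ✗ (not Spokane) → not eligible.
Paid Family Leave — status full-time ✓; age 34 ≥ 21 ✓; service 251 days ≥ 45 days ✓; 40 hrs/wk ≥ 30 ✓ → eligible.
Paid Parental Leave — status full-time ✓; service 251 days ≥ 4 weeks (≈28 days) ✓; dept Finance ✗ → not eligible.
401(k) Plan — service 251 days ≥ 2 months (≈60 days) ✓; grade IC5 ≥ IC2 ✓; age 34 ≥ 18 ✓; site Fresno ✗ (not Portland, Denver, or Austin) → not eligible.

Paid Family Leave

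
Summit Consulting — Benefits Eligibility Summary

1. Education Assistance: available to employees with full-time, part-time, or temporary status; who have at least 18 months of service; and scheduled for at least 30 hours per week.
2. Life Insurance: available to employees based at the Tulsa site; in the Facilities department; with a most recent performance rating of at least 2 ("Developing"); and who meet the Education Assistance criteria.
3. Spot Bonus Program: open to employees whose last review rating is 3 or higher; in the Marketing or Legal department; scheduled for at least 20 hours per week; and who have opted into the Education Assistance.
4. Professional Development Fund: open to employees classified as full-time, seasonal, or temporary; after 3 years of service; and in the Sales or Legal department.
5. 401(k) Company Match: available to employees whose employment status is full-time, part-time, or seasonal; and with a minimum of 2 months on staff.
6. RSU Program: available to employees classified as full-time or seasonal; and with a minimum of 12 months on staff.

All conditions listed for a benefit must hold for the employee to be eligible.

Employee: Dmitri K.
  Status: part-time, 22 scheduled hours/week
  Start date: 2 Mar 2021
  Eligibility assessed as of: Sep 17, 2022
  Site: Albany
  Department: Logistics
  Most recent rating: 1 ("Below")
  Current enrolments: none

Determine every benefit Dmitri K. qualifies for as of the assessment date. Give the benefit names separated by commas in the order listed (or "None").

401(k) Company Match

Service from 2 Mar 2021 to Sep 17, 2022: 564 days.
Education Assistance — status part-time ✓; service 564 days ≥ 18 months (≈540 days) ✓; 22 hrs/wk < 30 ✗ → not eligible.
Life Insurance — site Albany ✗ (not Tulsa) → not eligible.
Spot Bonus Program — rating 1 < 3 ✗ → not eligible.
Professional Development Fund — status part-time ✗ (requires full-time, seasonal, or temporary) → not eligible.
401(k) Company Match — status part-time ✓; service 564 days ≥ 2 months (≈60 days) ✓ → eligible.
RSU Program — status part-time ✗ (requires full-time or seasonal) → not eligible.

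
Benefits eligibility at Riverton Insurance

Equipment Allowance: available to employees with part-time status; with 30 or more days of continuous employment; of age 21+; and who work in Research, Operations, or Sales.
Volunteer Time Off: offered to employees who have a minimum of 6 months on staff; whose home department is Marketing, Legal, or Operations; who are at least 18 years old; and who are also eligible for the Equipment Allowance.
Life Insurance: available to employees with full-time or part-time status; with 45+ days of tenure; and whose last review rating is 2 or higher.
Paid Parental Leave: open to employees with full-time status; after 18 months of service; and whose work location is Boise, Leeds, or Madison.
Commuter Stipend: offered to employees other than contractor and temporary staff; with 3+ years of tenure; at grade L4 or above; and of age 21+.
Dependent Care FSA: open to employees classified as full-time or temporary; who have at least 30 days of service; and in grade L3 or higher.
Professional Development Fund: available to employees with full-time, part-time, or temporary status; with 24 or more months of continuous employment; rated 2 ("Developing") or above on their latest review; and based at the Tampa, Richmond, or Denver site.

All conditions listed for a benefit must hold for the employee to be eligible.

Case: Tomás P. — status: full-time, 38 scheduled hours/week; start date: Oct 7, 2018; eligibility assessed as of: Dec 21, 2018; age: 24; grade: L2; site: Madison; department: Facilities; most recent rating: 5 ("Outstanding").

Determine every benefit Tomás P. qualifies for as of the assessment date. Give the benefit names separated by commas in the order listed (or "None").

Life Insurance

Service from Oct 7, 2018 to Dec 21, 2018: 75 days.
Equipment Allowance — status full-time ✗ (requires part-time) → not eligible.
Volunteer Time Off — service 75 days < 6 months (≈180 days) ✗ → not eligible.
Life Insurance — status full-time ✓; service 75 days ≥ 45 days ✓; rating 5 ≥ 2 ✓ → eligible.
Paid Parental Leave — status full-time ✓; service 75 days < 18 months (≈540 days) ✗ → not eligible.
Commuter Stipend — status full-time ✓ (not excluded); service 75 days < 3 years (≈1095 days) ✗ → not eligible.
Dependent Care FSA — status full-time ✓; service 75 days ≥ 30 days ✓; grade L2 < L3 ✗ → not eligible.
Professional Development Fund — status full-time ✓; service 75 days < 24 months (≈720 days) ✗ → not eligible.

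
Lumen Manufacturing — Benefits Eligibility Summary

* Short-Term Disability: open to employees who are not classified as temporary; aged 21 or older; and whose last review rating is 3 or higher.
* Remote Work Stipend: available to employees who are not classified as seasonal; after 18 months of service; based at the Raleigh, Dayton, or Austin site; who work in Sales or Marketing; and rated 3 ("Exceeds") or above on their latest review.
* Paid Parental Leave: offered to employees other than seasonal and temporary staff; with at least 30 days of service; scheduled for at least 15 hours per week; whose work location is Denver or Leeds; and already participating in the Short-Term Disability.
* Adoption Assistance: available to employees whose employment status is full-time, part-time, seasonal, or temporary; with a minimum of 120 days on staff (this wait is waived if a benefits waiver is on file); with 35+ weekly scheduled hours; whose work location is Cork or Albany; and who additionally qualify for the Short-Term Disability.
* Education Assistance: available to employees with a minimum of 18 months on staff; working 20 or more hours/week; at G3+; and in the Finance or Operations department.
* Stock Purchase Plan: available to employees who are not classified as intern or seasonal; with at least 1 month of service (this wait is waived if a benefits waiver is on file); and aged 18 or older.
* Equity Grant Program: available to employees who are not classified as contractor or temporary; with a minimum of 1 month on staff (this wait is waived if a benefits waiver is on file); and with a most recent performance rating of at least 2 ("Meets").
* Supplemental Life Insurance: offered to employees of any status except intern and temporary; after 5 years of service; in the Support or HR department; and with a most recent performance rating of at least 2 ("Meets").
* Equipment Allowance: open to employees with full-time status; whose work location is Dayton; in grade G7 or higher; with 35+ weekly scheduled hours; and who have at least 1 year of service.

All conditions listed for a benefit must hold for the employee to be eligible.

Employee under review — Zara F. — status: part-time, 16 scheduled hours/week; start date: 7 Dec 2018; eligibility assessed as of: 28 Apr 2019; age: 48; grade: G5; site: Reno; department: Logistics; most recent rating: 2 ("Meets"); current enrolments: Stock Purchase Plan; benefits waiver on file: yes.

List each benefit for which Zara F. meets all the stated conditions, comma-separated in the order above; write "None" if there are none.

Stock Purchase Plan, Equity Grant Program

Service from 7 Dec 2018 to 28 Apr 2019: 142 days.
Short-Term Disability — status part-time ✓ (not excluded); age 48 ≥ 21 ✓; rating 2 < 3 ✗ → not eligible.
Remote Work Stipend — status part-time ✓ (not excluded); service 142 days < 18 months (≈540 days) ✗ → not eligible.
Paid Parental Leave — status part-time ✓ (not excluded); service 142 days ≥ 30 days ✓; 16 hrs/wk ≥ 15 ✓; site Reno ✗ (not Denver or Leeds) → not eligible.
Adoption Assistance — status part-time ✓; benefits waiver on file ✓; 16 hrs/wk < 35 ✗ → not eligible.
Education Assistance — service 142 days < 18 months (≈540 days) ✗ → not eligible.
Stock Purchase Plan — status part-time ✓ (not excluded); benefits waiver on file ✓; age 48 ≥ 18 ✓ → eligible.
Equity Grant Program — status part-time ✓ (not excluded); benefits waiver on file ✓; rating 2 ≥ 2 ✓ → eligible.
Supplemental Life Insurance — status part-time ✓ (not excluded); service 142 days < 5 years (≈1825 days) ✗ → not eligible.
Equipment Allowance — status part-time ✗ (requires full-time) → not eligible.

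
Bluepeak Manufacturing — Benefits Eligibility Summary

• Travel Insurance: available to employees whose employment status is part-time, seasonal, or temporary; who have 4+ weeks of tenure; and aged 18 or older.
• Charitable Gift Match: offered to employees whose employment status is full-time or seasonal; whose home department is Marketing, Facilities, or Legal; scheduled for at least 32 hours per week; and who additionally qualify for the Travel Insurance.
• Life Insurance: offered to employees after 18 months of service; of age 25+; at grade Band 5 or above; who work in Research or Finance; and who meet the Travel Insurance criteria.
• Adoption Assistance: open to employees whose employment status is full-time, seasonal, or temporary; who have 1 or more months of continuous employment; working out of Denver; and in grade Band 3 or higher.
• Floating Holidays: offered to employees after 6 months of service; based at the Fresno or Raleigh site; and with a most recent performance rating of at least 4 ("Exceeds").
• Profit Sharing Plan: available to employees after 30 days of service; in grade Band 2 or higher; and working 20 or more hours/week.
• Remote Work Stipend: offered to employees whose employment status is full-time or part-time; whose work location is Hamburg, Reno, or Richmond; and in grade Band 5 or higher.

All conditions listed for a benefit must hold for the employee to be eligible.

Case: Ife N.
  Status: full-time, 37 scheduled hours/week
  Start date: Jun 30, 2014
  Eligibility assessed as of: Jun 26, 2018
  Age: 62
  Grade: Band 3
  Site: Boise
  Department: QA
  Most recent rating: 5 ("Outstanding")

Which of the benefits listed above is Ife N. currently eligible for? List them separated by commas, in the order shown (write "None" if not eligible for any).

Service from Jun 30, 2014 to Jun 26, 2018: 1457 days.
Travel Insurance — status full-time ✗ (requires part-time, seasonal, or temporary) → not eligible.
Charitable Gift Match — status full-time ✓; dept QA ✗ → not eligible.
Life Insurance — service 1457 days ≥ 18 months (≈540 days) ✓; age 62 ≥ 25 ✓; grade Band 3 < Band 5 ✗ → not eligible.
Adoption Assistance — status full-time ✓; service 1457 days ≥ 1 month (≈30 days) ✓; site Boise ✗ (not Denver) → not eligible.
Floating Holidays — service 1457 days ≥ 6 months (≈180 days) ✓; site Boise ✗ (not Fresno or Raleigh) → not eligible.
Profit Sharing Plan — service 1457 days ≥ 30 days ✓; grade Band 3 ≥ Band 2 ✓; 37 hrs/wk ≥ 20 ✓ → eligible.
Remote Work Stipend — status full-time ✓; site Boise ✗ (not Hamburg, Reno, or Richmond) → not eligible.

Profit Sharing Plan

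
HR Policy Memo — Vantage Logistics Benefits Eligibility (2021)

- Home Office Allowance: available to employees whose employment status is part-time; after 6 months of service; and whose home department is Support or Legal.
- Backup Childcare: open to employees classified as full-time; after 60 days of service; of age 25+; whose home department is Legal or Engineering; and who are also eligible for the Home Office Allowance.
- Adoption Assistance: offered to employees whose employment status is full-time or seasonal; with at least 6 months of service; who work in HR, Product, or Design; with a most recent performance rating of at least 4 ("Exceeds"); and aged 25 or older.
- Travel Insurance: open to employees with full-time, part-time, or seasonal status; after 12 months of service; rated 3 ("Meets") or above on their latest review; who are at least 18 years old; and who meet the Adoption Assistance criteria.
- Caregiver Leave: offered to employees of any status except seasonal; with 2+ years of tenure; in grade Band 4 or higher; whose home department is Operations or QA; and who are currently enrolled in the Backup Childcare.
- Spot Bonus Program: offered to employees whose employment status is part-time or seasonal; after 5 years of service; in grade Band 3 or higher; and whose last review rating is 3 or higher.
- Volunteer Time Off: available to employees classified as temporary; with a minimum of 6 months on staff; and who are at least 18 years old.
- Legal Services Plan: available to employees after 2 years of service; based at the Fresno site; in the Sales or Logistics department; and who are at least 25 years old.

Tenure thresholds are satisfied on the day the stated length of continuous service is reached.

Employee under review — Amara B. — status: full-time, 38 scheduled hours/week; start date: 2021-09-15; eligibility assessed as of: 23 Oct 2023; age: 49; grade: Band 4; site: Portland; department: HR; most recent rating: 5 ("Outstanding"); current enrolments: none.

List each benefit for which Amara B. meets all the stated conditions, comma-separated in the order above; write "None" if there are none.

Adoption Assistance, Travel Insurance

Service from 2021-09-15 to 23 Oct 2023: 768 days.
Home Office Allowance — status full-time ✗ (requires part-time) → not eligible.
Backup Childcare — status full-time ✓; service 768 days ≥ 60 days ✓; age 49 ≥ 25 ✓; dept HR ✗ → not eligible.
Adoption Assistance — status full-time ✓; service 768 days ≥ 6 months (≈180 days) ✓; dept HR ✓; rating 5 ≥ 4 ✓; age 49 ≥ 25 ✓ → eligible.
Travel Insurance — status full-time ✓; service 768 days ≥ 12 months (≈360 days) ✓; rating 5 ≥ 3 ✓; age 49 ≥ 18 ✓; eligible for Adoption Assistance ✓ → eligible.
Caregiver Leave — status full-time ✓ (not excluded); service 768 days ≥ 2 years (≈730 days) ✓; grade Band 4 ≥ Band 4 ✓; dept HR ✗ → not eligible.
Spot Bonus Program — status full-time ✗ (requires part-time or seasonal) → not eligible.
Volunteer Time Off — status full-time ✗ (requires temporary) → not eligible.
Legal Services Plan — service 768 days ≥ 2 years (≈730 days) ✓; site Portland ✗ (not Fresno) → not eligible.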